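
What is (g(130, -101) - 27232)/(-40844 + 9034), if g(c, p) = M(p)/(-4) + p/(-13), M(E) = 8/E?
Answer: 35745389/41766530 ≈ 0.85584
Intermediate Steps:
g(c, p) = -2/p - p/13 (g(c, p) = (8/p)/(-4) + p/(-13) = (8/p)*(-1/4) + p*(-1/13) = -2/p - p/13)
(g(130, -101) - 27232)/(-40844 + 9034) = ((-2/(-101) - 1/13*(-101)) - 27232)/(-40844 + 9034) = ((-2*(-1/101) + 101/13) - 27232)/(-31810) = ((2/101 + 101/13) - 27232)*(-1/31810) = (10227/1313 - 27232)*(-1/31810) = -35745389/1313*(-1/31810) = 35745389/41766530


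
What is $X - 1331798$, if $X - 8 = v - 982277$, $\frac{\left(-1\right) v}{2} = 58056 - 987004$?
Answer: $-456171$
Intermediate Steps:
$v = 1857896$ ($v = - 2 \left(58056 - 987004\right) = \left(-2\right) \left(-928948\right) = 1857896$)
$X = 875627$ ($X = 8 + \left(1857896 - 982277\right) = 8 + 875619 = 875627$)
$X - 1331798 = 875627 - 1331798 = -456171$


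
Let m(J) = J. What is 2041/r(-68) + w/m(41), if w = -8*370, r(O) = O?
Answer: -284961/2788 ≈ -102.21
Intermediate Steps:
w = -2960
2041/r(-68) + w/m(41) = 2041/(-68) - 2960/41 = 2041*(-1/68) - 2960*1/41 = -2041/68 - 2960/41 = -284961/2788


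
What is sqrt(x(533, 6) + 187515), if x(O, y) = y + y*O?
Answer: 3*sqrt(21191) ≈ 436.71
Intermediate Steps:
x(O, y) = y + O*y
sqrt(x(533, 6) + 187515) = sqrt(6*(1 + 533) + 187515) = sqrt(6*534 + 187515) = sqrt(3204 + 187515) = sqrt(190719) = 3*sqrt(21191)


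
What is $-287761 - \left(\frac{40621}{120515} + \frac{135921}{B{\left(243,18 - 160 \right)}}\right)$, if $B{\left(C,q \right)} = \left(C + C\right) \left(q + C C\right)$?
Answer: $- \frac{330944734175423729}{1150066691010} \approx -2.8776 \cdot 10^{5}$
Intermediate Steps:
$B{\left(C,q \right)} = 2 C \left(q + C^{2}\right)$
$-287761 - \left(\frac{40621}{120515} + \frac{135921}{B{\left(243,18 - 160 \right)}}\right) = -287761 - \left(\frac{40621}{120515} + 135921 \frac{1}{486 \left(\left(18 - 160\right) + 243^{2}\right)}\right) = -287761 - \left(\frac{40621}{120515} + \frac{135921}{2 \cdot 243 \left(\left(18 - 160\right) + 59049\right)}\right) = -287761 - \left(\frac{40621}{120515} + \frac{135921}{2 \cdot 243 \left(-142 + 59049\right)}\right) = -287761 - \left(\frac{40621}{120515} + \frac{135921}{2 \cdot 243 \cdot 58907}\right) = -287761 - \left(\frac{40621}{120515} + \frac{135921}{28628802}\right) = -287761 - \frac{393103695119}{1150066691010} = - \frac{330944734175423729}{1150066691010}$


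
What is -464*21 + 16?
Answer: -9728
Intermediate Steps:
-464*21 + 16 = -9744 + 16 = -9728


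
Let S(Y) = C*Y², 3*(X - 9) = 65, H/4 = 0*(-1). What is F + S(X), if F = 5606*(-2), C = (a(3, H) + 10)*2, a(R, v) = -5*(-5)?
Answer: 491572/9 ≈ 54619.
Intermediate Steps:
H = 0 (H = 4*(0*(-1)) = 4*0 = 0)
a(R, v) = 25
X = 92/3 (X = 9 + (⅓)*65 = 9 + 65/3 = 92/3 ≈ 30.667)
C = 70 (C = (25 + 10)*2 = 35*2 = 70)
F = -11212
S(Y) = 70*Y²
F + S(X) = -11212 + 70*(92/3)² = -11212 + 70*(8464/9) = -11212 + 592480/9 = 491572/9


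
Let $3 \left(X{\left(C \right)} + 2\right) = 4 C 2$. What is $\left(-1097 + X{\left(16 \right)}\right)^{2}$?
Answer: $\frac{10042561}{9} \approx 1.1158 \cdot 10^{6}$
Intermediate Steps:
$X{\left(C \right)} = -2 + \frac{8 C}{3}$ ($X{\left(C \right)} = -2 + \frac{4 C 2}{3} = -2 + \frac{8 C}{3}$)
$\left(-1097 + X{\left(16 \right)}\right)^{2} = \left(-1097 + \left(-2 + \frac{8}{3} \cdot 16\right)\right)^{2} = \left(-1097 + \left(-2 + \frac{128}{3}\right)\right)^{2} = \left(-1097 + \frac{122}{3}\right)^{2} = \left(- \frac{3169}{3}\right)^{2} = \frac{10042561}{9}$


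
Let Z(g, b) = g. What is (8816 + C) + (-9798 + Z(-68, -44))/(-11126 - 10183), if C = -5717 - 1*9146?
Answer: -128845657/21309 ≈ -6046.5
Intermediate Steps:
C = -14863 (C = -5717 - 9146 = -14863)
(8816 + C) + (-9798 + Z(-68, -44))/(-11126 - 10183) = (8816 - 14863) + (-9798 - 68)/(-11126 - 10183) = -6047 - 9866/(-21309) = -6047 - 9866*(-1/21309) = -6047 + 9866/21309 = -128845657/21309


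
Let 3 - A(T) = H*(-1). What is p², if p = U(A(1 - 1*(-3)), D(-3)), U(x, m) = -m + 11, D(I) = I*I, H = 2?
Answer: 4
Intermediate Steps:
D(I) = I²
A(T) = 5 (A(T) = 3 - 2*(-1) = 3 - 1*(-2) = 3 + 2 = 5)
U(x, m) = 11 - m
p = 2 (p = 11 - 1*(-3)² = 11 - 1*9 = 11 - 9 = 2)
p² = 2² = 4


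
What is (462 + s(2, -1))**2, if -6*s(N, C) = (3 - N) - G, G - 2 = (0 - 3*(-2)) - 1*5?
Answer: 1923769/9 ≈ 2.1375e+5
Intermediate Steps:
G = 3 (G = 2 + ((0 - 3*(-2)) - 1*5) = 2 + ((0 + 6) - 5) = 2 + (6 - 5) = 2 + 1 = 3)
s(N, C) = N/6 (s(N, C) = -((3 - N) - 1*3)/6 = -((3 - N) - 3)/6 = -(-1)*N/6 = N/6)
(462 + s(2, -1))**2 = (462 + (1/6)*2)**2 = (462 + 1/3)**2 = (1387/3)**2 = 1923769/9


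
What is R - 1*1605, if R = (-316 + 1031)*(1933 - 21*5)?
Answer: 1305415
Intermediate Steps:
R = 1307020 (R = 715*(1933 - 105) = 715*1828 = 1307020)
R - 1*1605 = 1307020 - 1*1605 = 1307020 - 1605 = 1305415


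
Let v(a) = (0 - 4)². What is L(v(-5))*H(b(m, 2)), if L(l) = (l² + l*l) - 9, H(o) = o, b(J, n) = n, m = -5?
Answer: 1006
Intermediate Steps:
v(a) = 16 (v(a) = (-4)² = 16)
L(l) = -9 + 2*l² (L(l) = (l² + l²) - 9 = 2*l² - 9 = -9 + 2*l²)
L(v(-5))*H(b(m, 2)) = (-9 + 2*16²)*2 = (-9 + 2*256)*2 = (-9 + 512)*2 = 503*2 = 1006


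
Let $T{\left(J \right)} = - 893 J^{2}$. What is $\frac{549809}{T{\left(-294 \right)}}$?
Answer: $- \frac{549809}{77187348} \approx -0.007123$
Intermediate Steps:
$\frac{549809}{T{\left(-294 \right)}} = \frac{549809}{\left(-893\right) \left(-294\right)^{2}} = \frac{549809}{\left(-893\right) 86436} = \frac{549809}{-77187348} = 549809 \left(- \frac{1}{77187348}\right) = - \frac{549809}{77187348}$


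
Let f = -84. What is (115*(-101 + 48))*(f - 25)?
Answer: 664355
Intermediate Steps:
(115*(-101 + 48))*(f - 25) = (115*(-101 + 48))*(-84 - 25) = (115*(-53))*(-109) = -6095*(-109) = 664355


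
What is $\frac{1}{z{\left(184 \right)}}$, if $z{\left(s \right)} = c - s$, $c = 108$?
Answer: $- \frac{1}{76} \approx -0.013158$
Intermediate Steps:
$z{\left(s \right)} = 108 - s$
$\frac{1}{z{\left(184 \right)}} = \frac{1}{108 - 184} = \frac{1}{-76} = - \frac{1}{76}$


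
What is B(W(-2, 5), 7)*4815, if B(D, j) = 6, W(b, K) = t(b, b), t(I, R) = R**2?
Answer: 28890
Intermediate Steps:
W(b, K) = b**2
B(W(-2, 5), 7)*4815 = 6*4815 = 28890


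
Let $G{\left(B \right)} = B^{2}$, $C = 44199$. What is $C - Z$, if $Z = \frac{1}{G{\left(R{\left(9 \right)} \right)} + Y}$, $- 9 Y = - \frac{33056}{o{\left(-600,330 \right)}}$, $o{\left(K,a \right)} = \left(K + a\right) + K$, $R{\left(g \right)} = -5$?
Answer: $\frac{3595452138}{81347} \approx 44199.0$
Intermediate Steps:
$o{\left(K,a \right)} = a + 2 K$
$Y = - \frac{16528}{3915}$ ($Y = - \frac{\left(-33056\right) \frac{1}{330 + 2 \left(-600\right)}}{9} = - \frac{\left(-33056\right) \frac{1}{330 - 1200}}{9} = - \frac{\left(-33056\right) \frac{1}{-870}}{9} = - \frac{\left(-33056\right) \left(- \frac{1}{870}\right)}{9} = \left(- \frac{1}{9}\right) \frac{16528}{435} = - \frac{16528}{3915} \approx -4.2217$)
$Z = \frac{3915}{81347}$ ($Z = \frac{1}{\left(-5\right)^{2} - \frac{16528}{3915}} = \frac{1}{25 - \frac{16528}{3915}} = \frac{1}{\frac{81347}{3915}} = \frac{3915}{81347} \approx 0.048127$)
$C - Z = 44199 - \frac{3915}{81347} = \frac{3595452138}{81347}$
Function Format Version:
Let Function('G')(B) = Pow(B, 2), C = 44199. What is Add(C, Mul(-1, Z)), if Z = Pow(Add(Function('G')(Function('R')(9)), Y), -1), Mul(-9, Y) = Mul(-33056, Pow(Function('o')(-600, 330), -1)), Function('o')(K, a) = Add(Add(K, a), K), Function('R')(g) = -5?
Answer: Rational(3595452138, 81347) ≈ 44199.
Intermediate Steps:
Function('o')(K, a) = Add(a, Mul(2, K))
Y = Rational(-16528, 3915) (Y = Mul(Rational(-1, 9), Mul(-33056, Pow(Add(330, Mul(2, -600)), -1))) = Mul(Rational(-1, 9), Mul(-33056, Pow(Add(330, -1200), -1))) = Mul(Rational(-1, 9), Mul(-33056, Pow(-870, -1))) = Mul(Rational(-1, 9), Mul(-33056, Rational(-1, 870))) = Mul(Rational(-1, 9), Rational(16528, 435)) = Rational(-16528, 3915) ≈ -4.2217)
Z = Rational(3915, 81347) (Z = Pow(Add(Pow(-5, 2), Rational(-16528, 3915)), -1) = Pow(Add(25, Rational(-16528, 3915)), -1) = Pow(Rational(81347, 3915), -1) = Rational(3915, 81347) ≈ 0.048127)
Add(C, Mul(-1, Z)) = Add(44199, Mul(-1, Rational(3915, 81347))) = Add(44199, Rational(-3915, 81347)) = Rational(3595452138, 81347)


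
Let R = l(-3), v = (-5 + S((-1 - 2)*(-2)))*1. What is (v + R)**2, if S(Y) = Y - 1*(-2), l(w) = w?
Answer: 0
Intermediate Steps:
S(Y) = 2 + Y (S(Y) = Y + 2 = 2 + Y)
v = 3 (v = (-5 + (2 + (-1 - 2)*(-2)))*1 = (-5 + (2 - 3*(-2)))*1 = (-5 + (2 + 6))*1 = (-5 + 8)*1 = 3*1 = 3)
R = -3
(v + R)**2 = (3 - 3)**2 = 0**2 = 0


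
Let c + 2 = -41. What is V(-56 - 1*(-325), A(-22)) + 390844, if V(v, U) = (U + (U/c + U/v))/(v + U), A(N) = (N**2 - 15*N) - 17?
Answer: 4819280494945/12330422 ≈ 3.9084e+5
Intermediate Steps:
c = -43 (c = -2 - 41 = -43)
A(N) = -17 + N**2 - 15*N
V(v, U) = (42*U/43 + U/v)/(U + v) (V(v, U) = (U + (U/(-43) + U/v))/(v + U) = (U + (U*(-1/43) + U/v))/(U + v) = (U + (-U/43 + U/v))/(U + v) = (42*U/43 + U/v)/(U + v))
V(-56 - 1*(-325), A(-22)) + 390844 = (-17 + (-22)**2 - 15*(-22))*(43 + 42*(-56 - 1*(-325)))/(43*(-56 - 1*(-325))*((-17 + (-22)**2 - 15*(-22)) + (-56 - 1*(-325)))) + 390844 = (-17 + 484 + 330)*(43 + 42*(-56 + 325))/(43*(-56 + 325)*((-17 + 484 + 330) + (-56 + 325))) + 390844 = (1/43)*797*(43 + 42*269)/(269*(797 + 269)) + 390844 = (1/43)*797*(1/269)*(43 + 11298)/1066 + 390844 = (1/43)*797*(1/269)*(1/1066)*11341 + 390844 = 9038777/12330422 + 390844 = 4819280494945/12330422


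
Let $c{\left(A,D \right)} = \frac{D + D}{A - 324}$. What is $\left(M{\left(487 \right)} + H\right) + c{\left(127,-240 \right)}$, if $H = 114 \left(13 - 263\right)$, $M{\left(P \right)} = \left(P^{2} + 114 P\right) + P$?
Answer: $\frac{52141258}{197} \approx 2.6468 \cdot 10^{5}$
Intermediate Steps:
$c{\left(A,D \right)} = \frac{2 D}{-324 + A}$
$M{\left(P \right)} = P^{2} + 115 P$
$H = -28500$ ($H = 114 \left(-250\right) = -28500$)
$\left(M{\left(487 \right)} + H\right) + c{\left(127,-240 \right)} = \left(487 \left(115 + 487\right) - 28500\right) + 2 \left(-240\right) \frac{1}{-324 + 127} = \left(487 \cdot 602 - 28500\right) + 2 \left(-240\right) \frac{1}{-197} = \left(293174 - 28500\right) + 2 \left(-240\right) \left(- \frac{1}{197}\right) = 264674 + \frac{480}{197} = \frac{52141258}{197}$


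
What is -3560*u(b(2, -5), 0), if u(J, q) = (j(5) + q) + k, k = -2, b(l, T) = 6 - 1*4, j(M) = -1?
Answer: 10680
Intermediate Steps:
b(l, T) = 2 (b(l, T) = 6 - 4 = 2)
u(J, q) = -3 + q (u(J, q) = (-1 + q) - 2 = -3 + q)
-3560*u(b(2, -5), 0) = -3560*(-3 + 0) = -3560*(-3) = 10680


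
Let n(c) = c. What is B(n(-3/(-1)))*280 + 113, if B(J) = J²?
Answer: 2633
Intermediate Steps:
B(n(-3/(-1)))*280 + 113 = (-3/(-1))²*280 + 113 = (-3*(-1))²*280 + 113 = 3²*280 + 113 = 9*280 + 113 = 2520 + 113 = 2633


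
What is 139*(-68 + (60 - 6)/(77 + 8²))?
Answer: -441742/47 ≈ -9398.8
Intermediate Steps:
139*(-68 + (60 - 6)/(77 + 8²)) = 139*(-68 + 54/(77 + 64)) = 139*(-68 + 54/141) = 139*(-68 + 54*(1/141)) = 139*(-68 + 18/47) = 139*(-3178/47) = -441742/47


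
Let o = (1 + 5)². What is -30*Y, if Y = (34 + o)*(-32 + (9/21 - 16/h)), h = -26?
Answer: 845100/13 ≈ 65008.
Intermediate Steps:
o = 36 (o = 6² = 36)
Y = -28170/13 (Y = (34 + 36)*(-32 + (9/21 - 16/(-26))) = 70*(-32 + (9*(1/21) - 16*(-1/26))) = 70*(-32 + (3/7 + 8/13)) = 70*(-32 + 95/91) = 70*(-2817/91) = -28170/13 ≈ -2166.9)
-30*Y = -30*(-28170/13) = 845100/13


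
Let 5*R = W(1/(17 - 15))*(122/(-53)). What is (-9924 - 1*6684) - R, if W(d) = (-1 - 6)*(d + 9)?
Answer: -4409233/265 ≈ -16639.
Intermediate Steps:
W(d) = -63 - 7*d (W(d) = -7*(9 + d) = -63 - 7*d)
R = 8113/265 (R = ((-63 - 7/(17 - 15))*(122/(-53)))/5 = ((-63 - 7/2)*(122*(-1/53)))/5 = ((-63 - 7*½)*(-122/53))/5 = ((-63 - 7/2)*(-122/53))/5 = (-133/2*(-122/53))/5 = (⅕)*(8113/53) = 8113/265 ≈ 30.615)
(-9924 - 1*6684) - R = (-9924 - 1*6684) - 1*8113/265 = (-9924 - 6684) - 8113/265 = -16608 - 8113/265 = -4409233/265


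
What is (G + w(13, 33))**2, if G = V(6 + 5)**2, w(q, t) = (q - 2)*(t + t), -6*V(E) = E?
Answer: 689430049/1296 ≈ 5.3197e+5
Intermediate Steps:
V(E) = -E/6
w(q, t) = 2*t*(-2 + q) (w(q, t) = (-2 + q)*(2*t) = 2*t*(-2 + q))
G = 121/36 (G = (-(6 + 5)/6)**2 = (-1/6*11)**2 = (-11/6)**2 = 121/36 ≈ 3.3611)
(G + w(13, 33))**2 = (121/36 + 2*33*(-2 + 13))**2 = (121/36 + 2*33*11)**2 = (121/36 + 726)**2 = (26257/36)**2 = 689430049/1296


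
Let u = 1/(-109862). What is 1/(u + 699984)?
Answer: 109862/76901642207 ≈ 1.4286e-6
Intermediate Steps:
u = -1/109862 ≈ -9.1023e-6
1/(u + 699984) = 1/(-1/109862 + 699984) = 1/(76901642207/109862) = 109862/76901642207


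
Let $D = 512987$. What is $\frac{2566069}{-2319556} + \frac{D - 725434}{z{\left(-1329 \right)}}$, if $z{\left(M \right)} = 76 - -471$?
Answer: $- \frac{494186353275}{1268797132} \approx -389.49$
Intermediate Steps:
$z{\left(M \right)} = 547$ ($z{\left(M \right)} = 76 + 471 = 547$)
$\frac{2566069}{-2319556} + \frac{D - 725434}{z{\left(-1329 \right)}} = \frac{2566069}{-2319556} + \frac{512987 - 725434}{547} = 2566069 \left(- \frac{1}{2319556}\right) + \left(512987 - 725434\right) \frac{1}{547} = - \frac{2566069}{2319556} - \frac{212447}{547} = - \frac{494186353275}{1268797132}$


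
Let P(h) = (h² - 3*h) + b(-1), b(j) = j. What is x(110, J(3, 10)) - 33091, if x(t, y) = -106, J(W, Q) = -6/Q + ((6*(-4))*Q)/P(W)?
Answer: -33197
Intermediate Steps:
P(h) = -1 + h² - 3*h (P(h) = (h² - 3*h) - 1 = -1 + h² - 3*h)
J(W, Q) = -6/Q - 24*Q/(-1 + W² - 3*W) (J(W, Q) = -6/Q + ((6*(-4))*Q)/(-1 + W² - 3*W) = -6/Q + (-24*Q)/(-1 + W² - 3*W) = -6/Q - 24*Q/(-1 + W² - 3*W))
x(110, J(3, 10)) - 33091 = -106 - 33091 = -33197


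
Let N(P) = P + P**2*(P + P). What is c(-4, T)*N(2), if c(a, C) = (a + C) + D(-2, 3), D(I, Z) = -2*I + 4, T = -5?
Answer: -18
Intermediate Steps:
N(P) = P + 2*P**3 (N(P) = P + P**2*(2*P) = P + 2*P**3)
D(I, Z) = 4 - 2*I
c(a, C) = 8 + C + a (c(a, C) = (a + C) + (4 - 2*(-2)) = (C + a) + (4 + 4) = (C + a) + 8 = 8 + C + a)
c(-4, T)*N(2) = (8 - 5 - 4)*(2 + 2*2**3) = -(2 + 2*8) = -(2 + 16) = -1*18 = -18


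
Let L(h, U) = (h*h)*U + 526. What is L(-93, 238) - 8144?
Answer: 2050844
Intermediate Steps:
L(h, U) = 526 + U*h**2 (L(h, U) = h**2*U + 526 = U*h**2 + 526 = 526 + U*h**2)
L(-93, 238) - 8144 = (526 + 238*(-93)**2) - 8144 = (526 + 238*8649) - 8144 = (526 + 2058462) - 8144 = 2058988 - 8144 = 2050844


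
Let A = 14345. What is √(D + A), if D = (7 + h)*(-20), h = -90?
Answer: √16005 ≈ 126.51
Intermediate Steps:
D = 1660 (D = (7 - 90)*(-20) = -83*(-20) = 1660)
√(D + A) = √(1660 + 14345) = √16005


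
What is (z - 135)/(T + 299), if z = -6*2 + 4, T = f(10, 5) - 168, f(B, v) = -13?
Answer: -143/118 ≈ -1.2119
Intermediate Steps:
T = -181 (T = -13 - 168 = -181)
z = -8 (z = -12 + 4 = -8)
(z - 135)/(T + 299) = (-8 - 135)/(-181 + 299) = -143/118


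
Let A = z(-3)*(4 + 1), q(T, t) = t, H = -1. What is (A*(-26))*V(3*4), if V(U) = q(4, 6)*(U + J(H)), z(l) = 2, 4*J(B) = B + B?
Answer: -17940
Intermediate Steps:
J(B) = B/2 (J(B) = (B + B)/4 = (2*B)/4 = B/2)
V(U) = -3 + 6*U (V(U) = 6*(U + (½)*(-1)) = 6*(U - ½) = 6*(-½ + U) = -3 + 6*U)
A = 10 (A = 2*(4 + 1) = 2*5 = 10)
(A*(-26))*V(3*4) = (10*(-26))*(-3 + 6*(3*4)) = -260*(-3 + 6*12) = -260*(-3 + 72) = -260*69 = -17940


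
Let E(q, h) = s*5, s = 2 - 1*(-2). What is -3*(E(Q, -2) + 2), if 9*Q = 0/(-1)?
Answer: -66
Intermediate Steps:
s = 4 (s = 2 + 2 = 4)
Q = 0 (Q = (0/(-1))/9 = (0*(-1))/9 = (⅑)*0 = 0)
E(q, h) = 20 (E(q, h) = 4*5 = 20)
-3*(E(Q, -2) + 2) = -3*(20 + 2) = -3*22 = -66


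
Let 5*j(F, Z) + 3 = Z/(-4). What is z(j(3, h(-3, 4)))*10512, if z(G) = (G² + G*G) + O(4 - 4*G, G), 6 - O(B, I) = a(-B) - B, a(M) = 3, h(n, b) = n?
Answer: 2419074/25 ≈ 96763.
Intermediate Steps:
j(F, Z) = -⅗ - Z/20 (j(F, Z) = -⅗ + (Z/(-4))/5 = -⅗ + (Z*(-¼))/5 = -⅗ + (-Z/4)/5 = -⅗ - Z/20)
O(B, I) = 3 + B (O(B, I) = 6 - (3 - B) = 6 + (-3 + B) = 3 + B)
z(G) = 7 - 4*G + 2*G² (z(G) = (G² + G*G) + (3 + (4 - 4*G)) = (G² + G²) + (7 - 4*G) = 2*G² + (7 - 4*G) = 7 - 4*G + 2*G²)
z(j(3, h(-3, 4)))*10512 = (7 - 4*(-⅗ - 1/20*(-3)) + 2*(-⅗ - 1/20*(-3))²)*10512 = (7 - 4*(-⅗ + 3/20) + 2*(-⅗ + 3/20)²)*10512 = (7 - 4*(-9/20) + 2*(-9/20)²)*10512 = (7 + 9/5 + 2*(81/400))*10512 = (7 + 9/5 + 81/200)*10512 = (1841/200)*10512 = 2419074/25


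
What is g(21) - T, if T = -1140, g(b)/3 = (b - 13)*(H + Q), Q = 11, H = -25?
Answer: 804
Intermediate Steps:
g(b) = 546 - 42*b (g(b) = 3*((b - 13)*(-25 + 11)) = 3*((-13 + b)*(-14)) = 3*(182 - 14*b) = 546 - 42*b)
g(21) - T = (546 - 42*21) - 1*(-1140) = (546 - 882) + 1140 = -336 + 1140 = 804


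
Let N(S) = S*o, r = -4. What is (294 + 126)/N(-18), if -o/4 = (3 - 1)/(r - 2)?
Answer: -35/2 ≈ -17.500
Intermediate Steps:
o = 4/3 (o = -4*(3 - 1)/(-4 - 2) = -8/(-6) = -8*(-1)/6 = -4*(-⅓) = 4/3 ≈ 1.3333)
N(S) = 4*S/3 (N(S) = S*(4/3) = 4*S/3)
(294 + 126)/N(-18) = (294 + 126)/(((4/3)*(-18))) = 420/(-24) = 420*(-1/24) = -35/2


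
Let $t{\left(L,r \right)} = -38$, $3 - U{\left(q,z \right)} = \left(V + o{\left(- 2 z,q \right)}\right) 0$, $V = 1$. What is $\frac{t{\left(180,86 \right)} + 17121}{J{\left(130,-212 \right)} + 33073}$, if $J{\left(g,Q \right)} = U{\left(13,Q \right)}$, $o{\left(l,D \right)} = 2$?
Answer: $\frac{17083}{33076} \approx 0.51648$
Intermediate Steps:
$U{\left(q,z \right)} = 3$ ($U{\left(q,z \right)} = 3 - \left(1 + 2\right) 0 = 3 - 3 \cdot 0 = 3 - 0 = 3 + 0 = 3$)
$J{\left(g,Q \right)} = 3$
$\frac{t{\left(180,86 \right)} + 17121}{J{\left(130,-212 \right)} + 33073} = \frac{-38 + 17121}{3 + 33073} = \frac{17083}{33076}$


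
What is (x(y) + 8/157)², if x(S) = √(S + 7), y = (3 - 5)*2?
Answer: 74011/24649 + 16*√3/157 ≈ 3.1791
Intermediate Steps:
y = -4 (y = -2*2 = -4)
x(S) = √(7 + S)
(x(y) + 8/157)² = (√(7 - 4) + 8/157)² = (√3 + 8*(1/157))² = (√3 + 8/157)² = (8/157 + √3)²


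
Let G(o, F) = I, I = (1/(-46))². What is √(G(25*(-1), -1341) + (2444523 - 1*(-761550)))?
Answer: √6784050469/46 ≈ 1790.6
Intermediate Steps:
I = 1/2116 (I = (-1/46)² = 1/2116 ≈ 0.00047259)
G(o, F) = 1/2116
√(G(25*(-1), -1341) + (2444523 - 1*(-761550))) = √(1/2116 + (2444523 - 1*(-761550))) = √(1/2116 + (2444523 + 761550)) = √(1/2116 + 3206073) = √(6784050469/2116) = √6784050469/46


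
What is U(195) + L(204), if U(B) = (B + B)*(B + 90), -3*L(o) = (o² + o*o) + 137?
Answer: 250081/3 ≈ 83360.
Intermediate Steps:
L(o) = -137/3 - 2*o²/3 (L(o) = -((o² + o*o) + 137)/3 = -((o² + o²) + 137)/3 = -(2*o² + 137)/3 = -(137 + 2*o²)/3 = -137/3 - 2*o²/3)
U(B) = 2*B*(90 + B) (U(B) = (2*B)*(90 + B) = 2*B*(90 + B))
U(195) + L(204) = 2*195*(90 + 195) + (-137/3 - ⅔*204²) = 2*195*285 + (-137/3 - ⅔*41616) = 111150 + (-137/3 - 27744) = 111150 - 83369/3 = 250081/3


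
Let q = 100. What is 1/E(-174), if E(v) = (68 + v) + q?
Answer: -⅙ ≈ -0.16667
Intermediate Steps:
E(v) = 168 + v (E(v) = (68 + v) + 100 = 168 + v)
1/E(-174) = 1/(168 - 174) = 1/(-6) = -⅙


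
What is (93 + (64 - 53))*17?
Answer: 1768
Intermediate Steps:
(93 + (64 - 53))*17 = (93 + 11)*17 = 104*17 = 1768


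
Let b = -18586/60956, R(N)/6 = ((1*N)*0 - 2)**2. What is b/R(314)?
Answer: -9293/731472 ≈ -0.012705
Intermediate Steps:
R(N) = 24 (R(N) = 6*((1*N)*0 - 2)**2 = 6*(N*0 - 2)**2 = 6*(0 - 2)**2 = 6*(-2)**2 = 6*4 = 24)
b = -9293/30478 (b = -18586*1/60956 = -9293/30478 ≈ -0.30491)
b/R(314) = -9293/30478/24 = -9293/30478*1/24 = -9293/731472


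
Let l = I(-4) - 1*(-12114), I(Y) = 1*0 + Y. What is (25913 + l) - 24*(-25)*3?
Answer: 39823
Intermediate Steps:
I(Y) = Y (I(Y) = 0 + Y = Y)
l = 12110 (l = -4 - 1*(-12114) = -4 + 12114 = 12110)
(25913 + l) - 24*(-25)*3 = (25913 + 12110) - 24*(-25)*3 = 38023 + 600*3 = 38023 + 1800 = 39823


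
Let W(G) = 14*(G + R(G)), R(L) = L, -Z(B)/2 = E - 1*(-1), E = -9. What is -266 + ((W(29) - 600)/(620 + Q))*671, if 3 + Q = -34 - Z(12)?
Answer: -8570/567 ≈ -15.115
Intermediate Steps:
Z(B) = 16 (Z(B) = -2*(-9 - 1*(-1)) = -2*(-9 + 1) = -2*(-8) = 16)
Q = -53 (Q = -3 + (-34 - 1*16) = -3 + (-34 - 16) = -3 - 50 = -53)
W(G) = 28*G (W(G) = 14*(G + G) = 14*(2*G) = 28*G)
-266 + ((W(29) - 600)/(620 + Q))*671 = -266 + ((28*29 - 600)/(620 - 53))*671 = -266 + ((812 - 600)/567)*671 = -266 + (212*(1/567))*671 = -266 + (212/567)*671 = -266 + 142252/567 = -8570/567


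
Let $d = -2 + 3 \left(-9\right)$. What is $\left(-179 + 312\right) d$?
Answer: $-3857$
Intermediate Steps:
$d = -29$ ($d = -2 - 27 = -29$)
$\left(-179 + 312\right) d = \left(-179 + 312\right) \left(-29\right) = 133 \left(-29\right) = -3857$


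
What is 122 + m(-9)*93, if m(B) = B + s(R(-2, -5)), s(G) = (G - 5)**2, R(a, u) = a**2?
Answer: -622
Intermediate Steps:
s(G) = (-5 + G)**2
m(B) = 1 + B (m(B) = B + (-5 + (-2)**2)**2 = B + (-5 + 4)**2 = B + (-1)**2 = B + 1 = 1 + B)
122 + m(-9)*93 = 122 + (1 - 9)*93 = 122 - 8*93 = 122 - 744 = -622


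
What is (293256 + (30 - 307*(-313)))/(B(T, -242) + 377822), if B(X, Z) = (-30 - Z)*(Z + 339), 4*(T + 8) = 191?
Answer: 389377/398386 ≈ 0.97739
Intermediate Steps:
T = 159/4 (T = -8 + (¼)*191 = -8 + 191/4 = 159/4 ≈ 39.750)
B(X, Z) = (-30 - Z)*(339 + Z)
(293256 + (30 - 307*(-313)))/(B(T, -242) + 377822) = (293256 + (30 - 307*(-313)))/((-10170 - 1*(-242)² - 369*(-242)) + 377822) = (293256 + (30 + 96091))/((-10170 - 1*58564 + 89298) + 377822) = (293256 + 96121)/((-10170 - 58564 + 89298) + 377822) = 389377/(20564 + 377822) = 389377/398386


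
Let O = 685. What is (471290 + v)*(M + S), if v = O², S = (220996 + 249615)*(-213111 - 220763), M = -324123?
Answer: -192040184962365555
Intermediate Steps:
S = -204185877014 (S = 470611*(-433874) = -204185877014)
v = 469225 (v = 685² = 469225)
(471290 + v)*(M + S) = (471290 + 469225)*(-324123 - 204185877014) = 940515*(-204186201137) = -192040184962365555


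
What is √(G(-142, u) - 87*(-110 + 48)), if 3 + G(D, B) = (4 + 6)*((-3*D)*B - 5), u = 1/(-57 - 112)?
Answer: √898369/13 ≈ 72.909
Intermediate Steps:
u = -1/169 (u = 1/(-169) = -1/169 ≈ -0.0059172)
G(D, B) = -53 - 30*B*D (G(D, B) = -3 + (4 + 6)*((-3*D)*B - 5) = -3 + 10*(-3*B*D - 5) = -3 + 10*(-5 - 3*B*D) = -3 + (-50 - 30*B*D) = -53 - 30*B*D)
√(G(-142, u) - 87*(-110 + 48)) = √((-53 - 30*(-1/169)*(-142)) - 87*(-110 + 48)) = √((-53 - 4260/169) - 87*(-62)) = √(-13217/169 + 5394) = √(898369/169) = √898369/13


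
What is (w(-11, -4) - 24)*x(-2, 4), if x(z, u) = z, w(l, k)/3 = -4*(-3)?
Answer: -24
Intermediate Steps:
w(l, k) = 36 (w(l, k) = 3*(-4*(-3)) = 3*12 = 36)
(w(-11, -4) - 24)*x(-2, 4) = (36 - 24)*(-2) = 12*(-2) = -24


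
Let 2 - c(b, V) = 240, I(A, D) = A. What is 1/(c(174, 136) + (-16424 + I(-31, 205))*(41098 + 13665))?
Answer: -1/901125403 ≈ -1.1097e-9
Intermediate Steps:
c(b, V) = -238 (c(b, V) = 2 - 1*240 = 2 - 240 = -238)
1/(c(174, 136) + (-16424 + I(-31, 205))*(41098 + 13665)) = 1/(-238 + (-16424 - 31)*(41098 + 13665)) = 1/(-238 - 16455*54763) = 1/(-238 - 901125165) = 1/(-901125403) = -1/901125403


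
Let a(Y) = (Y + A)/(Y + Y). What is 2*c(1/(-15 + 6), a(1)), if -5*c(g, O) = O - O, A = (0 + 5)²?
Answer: 0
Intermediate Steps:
A = 25 (A = 5² = 25)
a(Y) = (25 + Y)/(2*Y) (a(Y) = (Y + 25)/(Y + Y) = (25 + Y)/((2*Y)) = (25 + Y)*(1/(2*Y)) = (25 + Y)/(2*Y))
c(g, O) = 0 (c(g, O) = -(O - O)/5 = -⅕*0 = 0)
2*c(1/(-15 + 6), a(1)) = 2*0 = 0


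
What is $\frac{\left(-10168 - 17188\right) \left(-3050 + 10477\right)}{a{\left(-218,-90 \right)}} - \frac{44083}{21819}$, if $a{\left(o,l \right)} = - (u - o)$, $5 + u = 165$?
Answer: $\frac{105547982987}{196371} \approx 5.3749 \cdot 10^{5}$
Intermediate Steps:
$u = 160$ ($u = -5 + 165 = 160$)
$a{\left(o,l \right)} = -160 + o$ ($a{\left(o,l \right)} = - (160 - o) = -160 + o$)
$\frac{\left(-10168 - 17188\right) \left(-3050 + 10477\right)}{a{\left(-218,-90 \right)}} - \frac{44083}{21819} = \frac{\left(-10168 - 17188\right) \left(-3050 + 10477\right)}{-160 - 218} - \frac{44083}{21819} = \frac{\left(-27356\right) 7427}{-378} - \frac{44083}{21819} = \left(-203173012\right) \left(- \frac{1}{378}\right) - \frac{44083}{21819} = \frac{14512358}{27} - \frac{44083}{21819} = \frac{105547982987}{196371}$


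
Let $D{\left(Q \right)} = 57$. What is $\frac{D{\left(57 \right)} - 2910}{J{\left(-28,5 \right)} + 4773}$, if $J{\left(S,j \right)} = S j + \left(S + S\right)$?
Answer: $- \frac{2853}{4577} \approx -0.62333$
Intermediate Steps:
$J{\left(S,j \right)} = 2 S + S j$ ($J{\left(S,j \right)} = S j + 2 S = 2 S + S j$)
$\frac{D{\left(57 \right)} - 2910}{J{\left(-28,5 \right)} + 4773} = \frac{57 - 2910}{- 28 \left(2 + 5\right) + 4773} = - \frac{2853}{\left(-28\right) 7 + 4773} = - \frac{2853}{-196 + 4773} = - \frac{2853}{4577}$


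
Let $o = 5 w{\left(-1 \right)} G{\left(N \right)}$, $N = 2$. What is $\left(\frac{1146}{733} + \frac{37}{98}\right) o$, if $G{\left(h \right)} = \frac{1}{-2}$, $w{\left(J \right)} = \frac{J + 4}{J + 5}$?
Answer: $- \frac{2091435}{574672} \approx -3.6394$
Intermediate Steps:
$w{\left(J \right)} = \frac{4 + J}{5 + J}$
$G{\left(h \right)} = - \frac{1}{2}$
$o = - \frac{15}{8}$ ($o = 5 \frac{4 - 1}{5 - 1} \left(- \frac{1}{2}\right) = 5 \cdot \frac{1}{4} \cdot 3 \left(- \frac{1}{2}\right) = 5 \cdot \frac{3}{4} \left(- \frac{1}{2}\right) = \frac{15}{4} \left(- \frac{1}{2}\right) = - \frac{15}{8} \approx -1.875$)
$\left(\frac{1146}{733} + \frac{37}{98}\right) o = \left(\frac{1146}{733} + \frac{37}{98}\right) \left(- \frac{15}{8}\right) = \frac{139429}{71834} \left(- \frac{15}{8}\right) = - \frac{2091435}{574672}$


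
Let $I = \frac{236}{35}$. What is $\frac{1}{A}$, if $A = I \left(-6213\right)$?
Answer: $- \frac{35}{1466268} \approx -2.387 \cdot 10^{-5}$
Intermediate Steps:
$I = \frac{236}{35}$ ($I = 236 \cdot \frac{1}{35} = \frac{236}{35} \approx 6.7429$)
$A = - \frac{1466268}{35}$ ($A = \frac{236}{35} \left(-6213\right) = - \frac{1466268}{35} \approx -41893.0$)
$\frac{1}{A} = \frac{1}{- \frac{1466268}{35}} = - \frac{35}{1466268}$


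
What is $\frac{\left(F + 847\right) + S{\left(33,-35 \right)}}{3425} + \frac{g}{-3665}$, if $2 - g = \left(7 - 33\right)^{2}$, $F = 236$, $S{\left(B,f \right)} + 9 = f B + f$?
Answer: $\frac{376662}{2510525} \approx 0.15003$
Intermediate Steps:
$S{\left(B,f \right)} = -9 + f + B f$ ($S{\left(B,f \right)} = -9 + \left(f B + f\right) = -9 + \left(B f + f\right) = -9 + \left(f + B f\right) = -9 + f + B f$)
$g = -674$ ($g = 2 - \left(7 - 33\right)^{2} = 2 - \left(-26\right)^{2} = 2 - 676 = -674$)
$\frac{\left(F + 847\right) + S{\left(33,-35 \right)}}{3425} + \frac{g}{-3665} = \frac{\left(236 + 847\right) - 1199}{3425} - \frac{674}{-3665} = \left(1083 - 1199\right) \frac{1}{3425} - - \frac{674}{3665} = \left(1083 - 1199\right) \frac{1}{3425} + \frac{674}{3665} = \left(-116\right) \frac{1}{3425} + \frac{674}{3665} = - \frac{116}{3425} + \frac{674}{3665} = \frac{376662}{2510525}$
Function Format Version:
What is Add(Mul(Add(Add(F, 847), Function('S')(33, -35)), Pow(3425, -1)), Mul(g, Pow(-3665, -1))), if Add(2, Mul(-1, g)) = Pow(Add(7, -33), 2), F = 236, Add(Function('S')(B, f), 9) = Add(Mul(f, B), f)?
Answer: Rational(376662, 2510525) ≈ 0.15003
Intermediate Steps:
Function('S')(B, f) = Add(-9, f, Mul(B, f)) (Function('S')(B, f) = Add(-9, Add(Mul(f, B), f)) = Add(-9, Add(Mul(B, f), f)) = Add(-9, Add(f, Mul(B, f))) = Add(-9, f, Mul(B, f)))
g = -674 (g = Add(2, Mul(-1, Pow(Add(7, -33), 2))) = Add(2, Mul(-1, Pow(-26, 2))) = Add(2, Mul(-1, 676)) = Add(2, -676) = -674)
Add(Mul(Add(Add(F, 847), Function('S')(33, -35)), Pow(3425, -1)), Mul(g, Pow(-3665, -1))) = Add(Mul(Add(Add(236, 847), Add(-9, -35, Mul(33, -35))), Pow(3425, -1)), Mul(-674, Pow(-3665, -1))) = Add(Mul(Add(1083, Add(-9, -35, -1155)), Rational(1, 3425)), Mul(-674, Rational(-1, 3665))) = Add(Mul(Add(1083, -1199), Rational(1, 3425)), Rational(674, 3665)) = Add(Mul(-116, Rational(1, 3425)), Rational(674, 3665)) = Add(Rational(-116, 3425), Rational(674, 3665)) = Rational(376662, 2510525)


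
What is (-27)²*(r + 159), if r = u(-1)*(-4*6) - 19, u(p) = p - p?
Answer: 102060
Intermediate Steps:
u(p) = 0
r = -19 (r = 0*(-4*6) - 19 = 0*(-24) - 19 = 0 - 19 = -19)
(-27)²*(r + 159) = (-27)²*(-19 + 159) = 729*140 = 102060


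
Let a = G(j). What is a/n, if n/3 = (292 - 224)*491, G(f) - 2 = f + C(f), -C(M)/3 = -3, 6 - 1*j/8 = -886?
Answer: 7147/100164 ≈ 0.071353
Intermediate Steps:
j = 7136 (j = 48 - 8*(-886) = 48 + 7088 = 7136)
C(M) = 9 (C(M) = -3*(-3) = 9)
G(f) = 11 + f (G(f) = 2 + (f + 9) = 2 + (9 + f) = 11 + f)
a = 7147 (a = 11 + 7136 = 7147)
n = 100164 (n = 3*((292 - 224)*491) = 3*(68*491) = 3*33388 = 100164)
a/n = 7147/100164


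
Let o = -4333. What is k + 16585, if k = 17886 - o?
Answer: 38804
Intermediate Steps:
k = 22219 (k = 17886 - 1*(-4333) = 17886 + 4333 = 22219)
k + 16585 = 22219 + 16585 = 38804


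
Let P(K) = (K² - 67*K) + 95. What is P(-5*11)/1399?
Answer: 6805/1399 ≈ 4.8642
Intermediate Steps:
P(K) = 95 + K² - 67*K
P(-5*11)/1399 = (95 + (-5*11)² - (-335)*11)/1399 = (95 + (-55)² - 67*(-55))*(1/1399) = (95 + 3025 + 3685)*(1/1399) = 6805*(1/1399) = 6805/1399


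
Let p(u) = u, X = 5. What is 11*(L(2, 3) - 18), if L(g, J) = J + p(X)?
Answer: -110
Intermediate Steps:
L(g, J) = 5 + J (L(g, J) = J + 5 = 5 + J)
11*(L(2, 3) - 18) = 11*((5 + 3) - 18) = 11*(8 - 18) = 11*(-10) = -110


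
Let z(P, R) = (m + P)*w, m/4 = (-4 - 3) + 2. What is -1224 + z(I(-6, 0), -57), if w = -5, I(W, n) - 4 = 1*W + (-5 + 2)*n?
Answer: -1114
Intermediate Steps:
I(W, n) = 4 + W - 3*n (I(W, n) = 4 + (1*W + (-5 + 2)*n) = 4 + (W - 3*n) = 4 + W - 3*n)
m = -20 (m = 4*((-4 - 3) + 2) = 4*(-7 + 2) = 4*(-5) = -20)
z(P, R) = 100 - 5*P (z(P, R) = (-20 + P)*(-5) = 100 - 5*P)
-1224 + z(I(-6, 0), -57) = -1224 + (100 - 5*(4 - 6 - 3*0)) = -1224 + (100 - 5*(4 - 6 + 0)) = -1224 + (100 - 5*(-2)) = -1224 + (100 + 10) = -1224 + 110 = -1114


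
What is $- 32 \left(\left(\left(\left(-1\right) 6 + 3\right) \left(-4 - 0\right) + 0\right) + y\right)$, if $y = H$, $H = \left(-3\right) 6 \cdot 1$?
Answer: $192$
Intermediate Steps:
$H = -18$ ($H = \left(-18\right) 1 = -18$)
$y = -18$
$- 32 \left(\left(\left(\left(-1\right) 6 + 3\right) \left(-4 - 0\right) + 0\right) + y\right) = - 32 \left(\left(\left(\left(-1\right) 6 + 3\right) \left(-4 - 0\right) + 0\right) - 18\right) = - 32 \left(\left(\left(-6 + 3\right) \left(-4 + 0\right) + 0\right) - 18\right) = - 32 \left(\left(\left(-3\right) \left(-4\right) + 0\right) - 18\right) = - 32 \left(\left(12 + 0\right) - 18\right) = - 32 \left(12 - 18\right) = \left(-32\right) \left(-6\right) = 192$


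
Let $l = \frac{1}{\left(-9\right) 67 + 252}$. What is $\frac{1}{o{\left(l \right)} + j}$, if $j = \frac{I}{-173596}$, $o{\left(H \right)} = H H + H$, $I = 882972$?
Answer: $- \frac{5346800199}{27210947993} \approx -0.19649$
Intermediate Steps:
$l = - \frac{1}{351}$ ($l = \frac{1}{-603 + 252} = \frac{1}{-351} = - \frac{1}{351} \approx -0.002849$)
$o{\left(H \right)} = H + H^{2}$ ($o{\left(H \right)} = H^{2} + H = H + H^{2}$)
$j = - \frac{220743}{43399}$ ($j = \frac{882972}{-173596} = 882972 \left(- \frac{1}{173596}\right) = - \frac{220743}{43399} \approx -5.0864$)
$\frac{1}{o{\left(l \right)} + j} = \frac{1}{- \frac{1 - \frac{1}{351}}{351} - \frac{220743}{43399}} = \frac{1}{\left(- \frac{1}{351}\right) \frac{350}{351} - \frac{220743}{43399}} = \frac{1}{- \frac{350}{123201} - \frac{220743}{43399}} = \frac{1}{- \frac{27210947993}{5346800199}} = - \frac{5346800199}{27210947993}$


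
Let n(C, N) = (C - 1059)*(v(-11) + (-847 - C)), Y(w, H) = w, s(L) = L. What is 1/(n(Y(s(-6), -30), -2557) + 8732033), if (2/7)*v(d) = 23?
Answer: 2/19083931 ≈ 1.0480e-7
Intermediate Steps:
v(d) = 161/2 (v(d) = (7/2)*23 = 161/2)
n(C, N) = (-1059 + C)*(-1533/2 - C) (n(C, N) = (C - 1059)*(161/2 + (-847 - C)) = (-1059 + C)*(-1533/2 - C))
1/(n(Y(s(-6), -30), -2557) + 8732033) = 1/((1623447/2 - 1*(-6)² + (585/2)*(-6)) + 8732033) = 1/((1623447/2 - 1*36 - 1755) + 8732033) = 1/((1623447/2 - 36 - 1755) + 8732033) = 1/(1619865/2 + 8732033) = 1/(19083931/2) = 2/19083931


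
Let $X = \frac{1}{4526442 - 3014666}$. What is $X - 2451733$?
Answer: $- \frac{3706471107807}{1511776} \approx -2.4517 \cdot 10^{6}$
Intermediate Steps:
$X = \frac{1}{1511776} \approx 6.6147 \cdot 10^{-7}$
$X - 2451733 = \frac{1}{1511776} - 2451733 = - \frac{3706471107807}{1511776}$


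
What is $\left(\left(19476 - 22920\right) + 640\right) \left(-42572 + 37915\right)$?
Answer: $13058228$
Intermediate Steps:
$\left(\left(19476 - 22920\right) + 640\right) \left(-42572 + 37915\right) = \left(\left(19476 - 22920\right) + 640\right) \left(-4657\right) = \left(-3444 + 640\right) \left(-4657\right) = \left(-2804\right) \left(-4657\right) = 13058228$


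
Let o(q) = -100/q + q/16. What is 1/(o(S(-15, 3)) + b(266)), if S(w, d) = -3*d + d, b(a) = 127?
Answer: 24/3439 ≈ 0.0069788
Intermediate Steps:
S(w, d) = -2*d
o(q) = -100/q + q/16 (o(q) = -100/q + q*(1/16) = -100/q + q/16)
1/(o(S(-15, 3)) + b(266)) = 1/((-100/((-2*3)) + (-2*3)/16) + 127) = 1/((-100/(-6) + (1/16)*(-6)) + 127) = 1/((-100*(-⅙) - 3/8) + 127) = 1/((50/3 - 3/8) + 127) = 1/(391/24 + 127) = 1/(3439/24) = 24/3439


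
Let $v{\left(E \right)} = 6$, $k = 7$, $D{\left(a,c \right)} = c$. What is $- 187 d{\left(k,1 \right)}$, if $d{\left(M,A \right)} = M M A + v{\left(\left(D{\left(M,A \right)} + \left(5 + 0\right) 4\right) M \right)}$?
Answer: $-10285$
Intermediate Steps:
$d{\left(M,A \right)} = 6 + A M^{2}$ ($d{\left(M,A \right)} = M M A + 6 = M^{2} A + 6 = A M^{2} + 6 = 6 + A M^{2}$)
$- 187 d{\left(k,1 \right)} = - 187 \left(6 + 1 \cdot 7^{2}\right) = - 187 \left(6 + 1 \cdot 49\right) = - 187 \left(6 + 49\right) = \left(-187\right) 55 = -10285$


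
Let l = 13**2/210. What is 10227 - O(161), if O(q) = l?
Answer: 2147501/210 ≈ 10226.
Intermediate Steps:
l = 169/210 (l = 169*(1/210) = 169/210 ≈ 0.80476)
O(q) = 169/210
10227 - O(161) = 10227 - 1*169/210 = 10227 - 169/210 = 2147501/210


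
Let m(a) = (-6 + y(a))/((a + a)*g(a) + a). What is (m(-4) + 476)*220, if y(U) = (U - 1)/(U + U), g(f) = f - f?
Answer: 840125/8 ≈ 1.0502e+5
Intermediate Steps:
g(f) = 0
y(U) = (-1 + U)/(2*U) (y(U) = (-1 + U)/((2*U)) = (-1 + U)*(1/(2*U)) = (-1 + U)/(2*U))
m(a) = (-6 + (-1 + a)/(2*a))/a (m(a) = (-6 + (-1 + a)/(2*a))/((a + a)*0 + a) = (-6 + (-1 + a)/(2*a))/((2*a)*0 + a) = (-6 + (-1 + a)/(2*a))/(0 + a) = (-6 + (-1 + a)/(2*a))/a)
(m(-4) + 476)*220 = ((½)*(-1 - 11*(-4))/(-4)² + 476)*220 = ((½)*(1/16)*(-1 + 44) + 476)*220 = ((½)*(1/16)*43 + 476)*220 = (43/32 + 476)*220 = (15275/32)*220 = 840125/8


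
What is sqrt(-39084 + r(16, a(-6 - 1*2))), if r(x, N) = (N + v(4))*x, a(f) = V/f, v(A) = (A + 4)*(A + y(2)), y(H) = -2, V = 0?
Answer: 2*I*sqrt(9707) ≈ 197.05*I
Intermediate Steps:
v(A) = (-2 + A)*(4 + A) (v(A) = (A + 4)*(A - 2) = (4 + A)*(-2 + A) = (-2 + A)*(4 + A))
a(f) = 0 (a(f) = 0/f = 0)
r(x, N) = x*(16 + N) (r(x, N) = (N + (-8 + 4**2 + 2*4))*x = (N + (-8 + 16 + 8))*x = (N + 16)*x = (16 + N)*x = x*(16 + N))
sqrt(-39084 + r(16, a(-6 - 1*2))) = sqrt(-39084 + 16*(16 + 0)) = sqrt(-39084 + 16*16) = sqrt(-39084 + 256) = sqrt(-38828) = 2*I*sqrt(9707)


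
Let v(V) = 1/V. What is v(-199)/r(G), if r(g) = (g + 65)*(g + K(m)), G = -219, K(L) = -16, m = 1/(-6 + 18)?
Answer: -1/7201810 ≈ -1.3885e-7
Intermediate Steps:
m = 1/12 ≈ 0.083333
r(g) = (-16 + g)*(65 + g) (r(g) = (g + 65)*(g - 16) = (65 + g)*(-16 + g) = (-16 + g)*(65 + g))
v(-199)/r(G) = 1/((-199)*(-1040 + (-219)² + 49*(-219))) = -1/(199*(-1040 + 47961 - 10731)) = -1/199/36190 = -1/199*1/36190 = -1/7201810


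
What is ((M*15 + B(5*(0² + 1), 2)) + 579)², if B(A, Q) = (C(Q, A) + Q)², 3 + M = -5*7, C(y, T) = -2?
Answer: 81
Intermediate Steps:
M = -38 (M = -3 - 5*7 = -3 - 35 = -38)
B(A, Q) = (-2 + Q)²
((M*15 + B(5*(0² + 1), 2)) + 579)² = ((-38*15 + (-2 + 2)²) + 579)² = ((-570 + 0²) + 579)² = ((-570 + 0) + 579)² = (-570 + 579)² = 9² = 81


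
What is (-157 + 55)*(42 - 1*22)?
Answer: -2040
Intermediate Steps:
(-157 + 55)*(42 - 1*22) = -102*(42 - 22) = -102*20 = -2040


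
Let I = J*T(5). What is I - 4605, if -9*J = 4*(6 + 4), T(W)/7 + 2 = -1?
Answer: -13535/3 ≈ -4511.7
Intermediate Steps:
T(W) = -21 (T(W) = -14 + 7*(-1) = -14 - 7 = -21)
J = -40/9 (J = -4*(6 + 4)/9 = -4*10/9 = -1/9*40 = -40/9 ≈ -4.4444)
I = 280/3 (I = -40/9*(-21) = 280/3 ≈ 93.333)
I - 4605 = 280/3 - 4605 = -13535/3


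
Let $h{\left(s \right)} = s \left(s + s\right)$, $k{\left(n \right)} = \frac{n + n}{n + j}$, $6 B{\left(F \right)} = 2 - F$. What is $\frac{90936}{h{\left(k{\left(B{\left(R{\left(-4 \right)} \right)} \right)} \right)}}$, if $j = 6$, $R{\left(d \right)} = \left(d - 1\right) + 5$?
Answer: $4103487$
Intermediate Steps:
$R{\left(d \right)} = 4 + d$ ($R{\left(d \right)} = \left(-1 + d\right) + 5 = 4 + d$)
$B{\left(F \right)} = \frac{1}{3} - \frac{F}{6}$ ($B{\left(F \right)} = \frac{2 - F}{6} = \frac{1}{3} - \frac{F}{6}$)
$k{\left(n \right)} = \frac{2 n}{6 + n}$ ($k{\left(n \right)} = \frac{n + n}{n + 6} = \frac{2 n}{6 + n}$)
$h{\left(s \right)} = 2 s^{2}$ ($h{\left(s \right)} = s 2 s = 2 s^{2}$)
$\frac{90936}{h{\left(k{\left(B{\left(R{\left(-4 \right)} \right)} \right)} \right)}} = \frac{90936}{2 \left(\frac{2 \left(\frac{1}{3} - \frac{4 - 4}{6}\right)}{6 + \left(\frac{1}{3} - \frac{4 - 4}{6}\right)}\right)^{2}} = \frac{90936}{2 \left(\frac{2 \left(\frac{1}{3} - 0\right)}{6 + \left(\frac{1}{3} - 0\right)}\right)^{2}} = \frac{90936}{2 \left(\frac{2 \left(\frac{1}{3} + 0\right)}{6 + \left(\frac{1}{3} + 0\right)}\right)^{2}} = \frac{90936}{2 \left(2 \cdot \frac{1}{3} \frac{1}{6 + \frac{1}{3}}\right)^{2}} = \frac{90936}{2 \left(2 \cdot \frac{1}{3} \frac{1}{\frac{19}{3}}\right)^{2}} = \frac{90936}{2 \left(2 \cdot \frac{1}{3} \cdot \frac{3}{19}\right)^{2}} = \frac{90936}{2 \left(\frac{2}{19}\right)^{2}} = \frac{90936}{2 \cdot \frac{4}{361}} = \frac{90936}{\frac{8}{361}} = 90936 \cdot \frac{361}{8} = 4103487$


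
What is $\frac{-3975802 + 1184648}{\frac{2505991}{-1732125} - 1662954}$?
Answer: $\frac{4834627622250}{2880446703241} \approx 1.6784$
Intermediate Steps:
$\frac{-3975802 + 1184648}{\frac{2505991}{-1732125} - 1662954} = - \frac{2791154}{2505991 \left(- \frac{1}{1732125}\right) - 1662954} = - \frac{2791154}{- \frac{2505991}{1732125} - 1662954} = - \frac{2791154}{- \frac{2880446703241}{1732125}} = \left(-2791154\right) \left(- \frac{1732125}{2880446703241}\right) = \frac{4834627622250}{2880446703241}$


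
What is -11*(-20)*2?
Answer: 440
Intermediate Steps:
-11*(-20)*2 = 220*2 = 440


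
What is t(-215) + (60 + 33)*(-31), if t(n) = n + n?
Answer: -3313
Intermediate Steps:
t(n) = 2*n
t(-215) + (60 + 33)*(-31) = 2*(-215) + (60 + 33)*(-31) = -430 + 93*(-31) = -430 - 2883 = -3313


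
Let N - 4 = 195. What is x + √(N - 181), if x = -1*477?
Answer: -477 + 3*√2 ≈ -472.76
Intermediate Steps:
N = 199 (N = 4 + 195 = 199)
x = -477
x + √(N - 181) = -477 + √(199 - 181) = -477 + √18 = -477 + 3*√2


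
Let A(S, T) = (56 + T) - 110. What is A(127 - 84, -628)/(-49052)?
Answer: 341/24526 ≈ 0.013904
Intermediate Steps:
A(S, T) = -54 + T
A(127 - 84, -628)/(-49052) = (-54 - 628)/(-49052) = -682*(-1/49052) = 341/24526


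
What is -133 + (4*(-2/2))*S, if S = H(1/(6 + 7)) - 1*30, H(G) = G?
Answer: -173/13 ≈ -13.308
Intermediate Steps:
S = -389/13 (S = 1/(6 + 7) - 1*30 = 1/13 - 30 = -389/13 ≈ -29.923)
-133 + (4*(-2/2))*S = -133 + (4*(-2/2))*(-389/13) = -133 + (4*(-2*½))*(-389/13) = -133 + (4*(-1))*(-389/13) = -133 - 4*(-389/13) = -133 + 1556/13 = -173/13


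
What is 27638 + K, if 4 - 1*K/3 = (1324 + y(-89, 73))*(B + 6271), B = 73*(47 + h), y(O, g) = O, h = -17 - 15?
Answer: -27263380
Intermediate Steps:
h = -32
B = 1095 (B = 73*(47 - 32) = 73*15 = 1095)
K = -27291018 (K = 12 - 3*(1324 - 89)*(1095 + 6271) = 12 - 3705*7366 = 12 - 3*9097010 = 12 - 27291030 = -27291018)
27638 + K = 27638 - 27291018 = -27263380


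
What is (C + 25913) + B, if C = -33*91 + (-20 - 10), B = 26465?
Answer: 49345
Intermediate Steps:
C = -3033 (C = -3003 - 30 = -3033)
(C + 25913) + B = (-3033 + 25913) + 26465 = 22880 + 26465 = 49345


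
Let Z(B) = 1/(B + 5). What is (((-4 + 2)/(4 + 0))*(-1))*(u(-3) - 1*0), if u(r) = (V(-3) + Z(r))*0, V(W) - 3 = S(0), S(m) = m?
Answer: 0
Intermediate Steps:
Z(B) = 1/(5 + B)
V(W) = 3 (V(W) = 3 + 0 = 3)
u(r) = 0 (u(r) = (3 + 1/(5 + r))*0 = 0)
(((-4 + 2)/(4 + 0))*(-1))*(u(-3) - 1*0) = (((-4 + 2)/(4 + 0))*(-1))*(0 - 1*0) = (-2/4*(-1))*(0 + 0) = (-2*¼*(-1))*0 = -½*(-1)*0 = (½)*0 = 0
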